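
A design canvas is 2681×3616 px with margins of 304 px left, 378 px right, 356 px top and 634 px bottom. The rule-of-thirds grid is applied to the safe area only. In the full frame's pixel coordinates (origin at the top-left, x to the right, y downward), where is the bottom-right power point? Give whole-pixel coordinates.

(1637, 2107)

Content width = 2681 − 304 − 378 = 1999 px; content height = 3616 − 356 − 634 = 2626 px.
Bottom-right is two-thirds across and two-thirds down within the safe area.
x = 304 + 2 × 1999/3 = 304 + 1332.67 ≈ 1637
y = 356 + 2 × 2626/3 = 356 + 1750.67 ≈ 2107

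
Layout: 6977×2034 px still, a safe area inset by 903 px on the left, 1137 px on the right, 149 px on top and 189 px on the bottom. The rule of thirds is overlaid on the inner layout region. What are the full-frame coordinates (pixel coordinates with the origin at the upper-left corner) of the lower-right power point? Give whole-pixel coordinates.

x = 4194 px, y = 1280 px

Content width = 6977 − 903 − 1137 = 4937 px; content height = 2034 − 149 − 189 = 1696 px.
Lower-right is two-thirds across and two-thirds down within the inner layout region.
x = 903 + 2 × 4937/3 = 903 + 3291.33 ≈ 4194
y = 149 + 2 × 1696/3 = 149 + 1130.67 ≈ 1280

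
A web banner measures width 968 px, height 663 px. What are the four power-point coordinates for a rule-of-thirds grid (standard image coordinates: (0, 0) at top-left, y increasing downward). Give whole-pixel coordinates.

One third of 968 is 322.67; one third of 663 is 221.
Vertical third lines at x = 323 and x = 645; horizontal third lines at y = 221 and y = 442.

(323, 221), (645, 221), (323, 442), (645, 442)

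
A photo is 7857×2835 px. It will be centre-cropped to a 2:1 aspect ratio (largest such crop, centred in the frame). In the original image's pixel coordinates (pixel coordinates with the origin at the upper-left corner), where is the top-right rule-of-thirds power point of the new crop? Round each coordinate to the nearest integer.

7857/2835 > 2/1, so the 2:1 crop keeps the full height 2835 and trims width to 2835 × 2/1 = 5670.00 px.
Left offset = (7857 − 5670.00)/2 = 1093.50 px; top offset = 0.
Top-right is two-thirds across and one-third down within the crop:
x = 1093.50 + 2 × 5670.00/3 ≈ 4874; y = 0.00 + 1 × 2835.00/3 ≈ 945.

x = 4874 px, y = 945 px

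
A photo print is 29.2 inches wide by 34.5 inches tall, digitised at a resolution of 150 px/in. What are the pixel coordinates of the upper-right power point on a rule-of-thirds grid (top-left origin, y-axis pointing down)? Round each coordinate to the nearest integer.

In pixels the canvas is 29.2 × 150 = 4380 wide and 34.5 × 150 = 5175 tall.
The upper-right point is two-thirds across and one-third down:
x = 2 × 4380/3 ≈ 2920; y = 1 × 5175/3 ≈ 1725.

(2920, 1725)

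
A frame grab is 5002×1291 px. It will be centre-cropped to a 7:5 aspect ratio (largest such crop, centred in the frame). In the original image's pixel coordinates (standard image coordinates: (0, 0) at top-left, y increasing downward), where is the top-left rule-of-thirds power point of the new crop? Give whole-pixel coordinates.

5002/1291 > 7/5, so the 7:5 crop keeps the full height 1291 and trims width to 1291 × 7/5 = 1807.40 px.
Left offset = (5002 − 1807.40)/2 = 1597.30 px; top offset = 0.
Top-left is one-third across and one-third down within the crop:
x = 1597.30 + 1 × 1807.40/3 ≈ 2200; y = 0.00 + 1 × 1291.00/3 ≈ 430.

x = 2200 px, y = 430 px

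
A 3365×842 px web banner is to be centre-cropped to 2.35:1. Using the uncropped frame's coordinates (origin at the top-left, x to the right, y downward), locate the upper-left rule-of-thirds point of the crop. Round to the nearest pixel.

3365/842 > 2.35/1, so the 2.35:1 crop keeps the full height 842 and trims width to 842 × 2.35/1 = 1978.70 px.
Left offset = (3365 − 1978.70)/2 = 693.15 px; top offset = 0.
Upper-left is one-third across and one-third down within the crop:
x = 693.15 + 1 × 1978.70/3 ≈ 1353; y = 0.00 + 1 × 842.00/3 ≈ 281.

(1353, 281)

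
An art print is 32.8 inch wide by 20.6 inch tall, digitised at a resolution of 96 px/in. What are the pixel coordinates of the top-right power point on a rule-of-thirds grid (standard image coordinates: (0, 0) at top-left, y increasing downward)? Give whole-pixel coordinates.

x = 2099 px, y = 659 px

In pixels the canvas is 32.8 × 96 = 3148.8 wide and 20.6 × 96 = 1977.6 tall.
The top-right point is two-thirds across and one-third down:
x = 2 × 3148.8/3 ≈ 2099; y = 1 × 1977.6/3 ≈ 659.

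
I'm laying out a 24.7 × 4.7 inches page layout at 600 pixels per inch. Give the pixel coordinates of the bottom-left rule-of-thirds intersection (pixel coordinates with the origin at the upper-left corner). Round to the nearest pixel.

In pixels the canvas is 24.7 × 600 = 14820 wide and 4.7 × 600 = 2820 tall.
The bottom-left point is one-third across and two-thirds down:
x = 1 × 14820/3 ≈ 4940; y = 2 × 2820/3 ≈ 1880.

x = 4940 px, y = 1880 px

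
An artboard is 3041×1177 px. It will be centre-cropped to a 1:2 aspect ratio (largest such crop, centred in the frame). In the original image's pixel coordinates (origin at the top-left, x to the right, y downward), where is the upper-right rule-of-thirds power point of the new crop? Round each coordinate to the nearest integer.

3041/1177 > 1/2, so the 1:2 crop keeps the full height 1177 and trims width to 1177 × 1/2 = 588.50 px.
Left offset = (3041 − 588.50)/2 = 1226.25 px; top offset = 0.
Upper-right is two-thirds across and one-third down within the crop:
x = 1226.25 + 2 × 588.50/3 ≈ 1619; y = 0.00 + 1 × 1177.00/3 ≈ 392.

(1619, 392)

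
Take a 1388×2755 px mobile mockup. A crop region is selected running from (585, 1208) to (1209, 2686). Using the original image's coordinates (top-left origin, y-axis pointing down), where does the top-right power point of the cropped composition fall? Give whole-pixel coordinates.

x = 1001 px, y = 1701 px

Crop width = 1209 − 585 = 624 px; one third is 208.00 px.
Crop height = 2686 − 1208 = 1478 px; one third is 492.67 px.
The top-right point is two-thirds across and one-third down within the crop:
x = 585 + 2 × 208.00 ≈ 1001; y = 1208 + 1 × 492.67 ≈ 1701.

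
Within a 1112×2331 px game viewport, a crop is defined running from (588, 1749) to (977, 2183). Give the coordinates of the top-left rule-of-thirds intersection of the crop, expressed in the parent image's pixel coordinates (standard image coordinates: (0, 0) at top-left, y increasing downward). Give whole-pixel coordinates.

(718, 1894)

Crop width = 977 − 588 = 389 px; one third is 129.67 px.
Crop height = 2183 − 1749 = 434 px; one third is 144.67 px.
The top-left point is one-third across and one-third down within the crop:
x = 588 + 1 × 129.67 ≈ 718; y = 1749 + 1 × 144.67 ≈ 1894.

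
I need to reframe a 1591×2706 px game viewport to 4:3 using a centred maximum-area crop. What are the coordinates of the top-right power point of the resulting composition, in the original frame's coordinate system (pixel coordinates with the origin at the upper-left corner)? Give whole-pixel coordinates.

1591/2706 < 4/3, so the 4:3 crop keeps the full width 1591 and trims height to 1591 × 3/4 = 1193.25 px.
Top offset = (2706 − 1193.25)/2 = 756.38 px; left offset = 0.
Top-right is two-thirds across and one-third down within the crop:
x = 0.00 + 2 × 1591.00/3 ≈ 1061; y = 756.38 + 1 × 1193.25/3 ≈ 1154.

x = 1061 px, y = 1154 px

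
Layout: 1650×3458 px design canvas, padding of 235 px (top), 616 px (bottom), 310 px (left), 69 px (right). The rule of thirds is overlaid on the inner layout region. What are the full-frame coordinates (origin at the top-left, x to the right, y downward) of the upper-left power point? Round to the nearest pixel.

Content width = 1650 − 310 − 69 = 1271 px; content height = 3458 − 235 − 616 = 2607 px.
Upper-left is one-third across and one-third down within the inner layout region.
x = 310 + 1 × 1271/3 = 310 + 423.67 ≈ 734
y = 235 + 1 × 2607/3 = 235 + 869.00 ≈ 1104

(734, 1104)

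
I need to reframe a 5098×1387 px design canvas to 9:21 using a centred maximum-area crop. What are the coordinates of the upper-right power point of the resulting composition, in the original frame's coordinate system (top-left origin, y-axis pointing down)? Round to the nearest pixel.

(2648, 462)

5098/1387 > 9/21, so the 9:21 crop keeps the full height 1387 and trims width to 1387 × 9/21 = 594.43 px.
Left offset = (5098 − 594.43)/2 = 2251.79 px; top offset = 0.
Upper-right is two-thirds across and one-third down within the crop:
x = 2251.79 + 2 × 594.43/3 ≈ 2648; y = 0.00 + 1 × 1387.00/3 ≈ 462.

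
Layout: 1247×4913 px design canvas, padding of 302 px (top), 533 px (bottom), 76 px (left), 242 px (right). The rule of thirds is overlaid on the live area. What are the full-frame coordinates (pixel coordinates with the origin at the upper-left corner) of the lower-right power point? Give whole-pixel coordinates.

x = 695 px, y = 3021 px

Content width = 1247 − 76 − 242 = 929 px; content height = 4913 − 302 − 533 = 4078 px.
Lower-right is two-thirds across and two-thirds down within the live area.
x = 76 + 2 × 929/3 = 76 + 619.33 ≈ 695
y = 302 + 2 × 4078/3 = 302 + 2718.67 ≈ 3021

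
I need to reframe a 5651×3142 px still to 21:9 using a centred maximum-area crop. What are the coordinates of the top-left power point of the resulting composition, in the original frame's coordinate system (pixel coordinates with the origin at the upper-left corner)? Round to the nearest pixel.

(1884, 1167)

5651/3142 < 21/9, so the 21:9 crop keeps the full width 5651 and trims height to 5651 × 9/21 = 2421.86 px.
Top offset = (3142 − 2421.86)/2 = 360.07 px; left offset = 0.
Top-left is one-third across and one-third down within the crop:
x = 0.00 + 1 × 5651.00/3 ≈ 1884; y = 360.07 + 1 × 2421.86/3 ≈ 1167.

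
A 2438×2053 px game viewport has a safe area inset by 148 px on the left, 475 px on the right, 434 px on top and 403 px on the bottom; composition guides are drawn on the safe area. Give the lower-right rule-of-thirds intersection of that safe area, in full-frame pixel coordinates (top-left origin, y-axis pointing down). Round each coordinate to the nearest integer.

(1358, 1245)

Content width = 2438 − 148 − 475 = 1815 px; content height = 2053 − 434 − 403 = 1216 px.
Lower-right is two-thirds across and two-thirds down within the safe area.
x = 148 + 2 × 1815/3 = 148 + 1210.00 ≈ 1358
y = 434 + 2 × 1216/3 = 434 + 810.67 ≈ 1245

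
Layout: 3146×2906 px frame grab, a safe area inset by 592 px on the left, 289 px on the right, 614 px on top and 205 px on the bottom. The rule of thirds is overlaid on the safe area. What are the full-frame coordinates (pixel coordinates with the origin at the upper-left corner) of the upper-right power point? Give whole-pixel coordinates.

Content width = 3146 − 592 − 289 = 2265 px; content height = 2906 − 614 − 205 = 2087 px.
Upper-right is two-thirds across and one-third down within the safe area.
x = 592 + 2 × 2265/3 = 592 + 1510.00 ≈ 2102
y = 614 + 1 × 2087/3 = 614 + 695.67 ≈ 1310

x = 2102 px, y = 1310 px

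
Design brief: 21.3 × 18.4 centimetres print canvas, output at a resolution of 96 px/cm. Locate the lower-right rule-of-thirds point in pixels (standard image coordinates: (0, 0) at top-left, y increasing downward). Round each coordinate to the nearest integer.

x = 1363 px, y = 1178 px

In pixels the canvas is 21.3 × 96 = 2044.8 wide and 18.4 × 96 = 1766.4 tall.
The lower-right point is two-thirds across and two-thirds down:
x = 2 × 2044.8/3 ≈ 1363; y = 2 × 1766.4/3 ≈ 1178.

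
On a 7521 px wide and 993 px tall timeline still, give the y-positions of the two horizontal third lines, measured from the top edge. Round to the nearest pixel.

y = 331 px and y = 662 px

993 / 3 = 331, so the horizontal lines sit at one and two thirds of 993.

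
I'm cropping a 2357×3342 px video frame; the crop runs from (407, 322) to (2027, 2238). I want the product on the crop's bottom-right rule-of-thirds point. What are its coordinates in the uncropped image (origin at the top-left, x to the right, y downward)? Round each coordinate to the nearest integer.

Crop width = 2027 − 407 = 1620 px; one third is 540.00 px.
Crop height = 2238 − 322 = 1916 px; one third is 638.67 px.
The bottom-right point is two-thirds across and two-thirds down within the crop:
x = 407 + 2 × 540.00 ≈ 1487; y = 322 + 2 × 638.67 ≈ 1599.

(1487, 1599)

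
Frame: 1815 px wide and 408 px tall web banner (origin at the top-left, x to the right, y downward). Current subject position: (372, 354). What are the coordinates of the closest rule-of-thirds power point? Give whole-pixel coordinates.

Third lines: x ∈ {605, 1210}, y ∈ {136, 272}.
372 is closer to x = 605; 354 is closer to y = 272.
So the nearest intersection is the lower-left power point.

x = 605 px, y = 272 px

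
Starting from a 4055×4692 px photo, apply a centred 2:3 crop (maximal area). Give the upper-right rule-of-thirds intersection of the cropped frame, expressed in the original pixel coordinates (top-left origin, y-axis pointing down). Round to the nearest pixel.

x = 2549 px, y = 1564 px

4055/4692 > 2/3, so the 2:3 crop keeps the full height 4692 and trims width to 4692 × 2/3 = 3128.00 px.
Left offset = (4055 − 3128.00)/2 = 463.50 px; top offset = 0.
Upper-right is two-thirds across and one-third down within the crop:
x = 463.50 + 2 × 3128.00/3 ≈ 2549; y = 0.00 + 1 × 4692.00/3 ≈ 1564.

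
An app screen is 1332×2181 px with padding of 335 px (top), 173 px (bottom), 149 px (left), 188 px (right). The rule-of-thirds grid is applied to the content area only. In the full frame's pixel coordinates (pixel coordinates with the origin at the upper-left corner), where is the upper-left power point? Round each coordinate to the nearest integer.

x = 481 px, y = 893 px

Content width = 1332 − 149 − 188 = 995 px; content height = 2181 − 335 − 173 = 1673 px.
Upper-left is one-third across and one-third down within the content area.
x = 149 + 1 × 995/3 = 149 + 331.67 ≈ 481
y = 335 + 1 × 1673/3 = 335 + 557.67 ≈ 893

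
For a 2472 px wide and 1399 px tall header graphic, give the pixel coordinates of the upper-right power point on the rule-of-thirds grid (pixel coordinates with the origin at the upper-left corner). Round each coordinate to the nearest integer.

The upper-right point sits two-thirds of the way across and one-third of the way down.
x = 2 × 2472/3 ≈ 1648; y = 1 × 1399/3 ≈ 466.

x = 1648 px, y = 466 px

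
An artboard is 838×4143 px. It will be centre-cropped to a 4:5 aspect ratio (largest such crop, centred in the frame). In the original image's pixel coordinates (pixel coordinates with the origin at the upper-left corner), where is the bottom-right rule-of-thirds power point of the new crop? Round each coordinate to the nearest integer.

x = 559 px, y = 2246 px

838/4143 < 4/5, so the 4:5 crop keeps the full width 838 and trims height to 838 × 5/4 = 1047.50 px.
Top offset = (4143 − 1047.50)/2 = 1547.75 px; left offset = 0.
Bottom-right is two-thirds across and two-thirds down within the crop:
x = 0.00 + 2 × 838.00/3 ≈ 559; y = 1547.75 + 2 × 1047.50/3 ≈ 2246.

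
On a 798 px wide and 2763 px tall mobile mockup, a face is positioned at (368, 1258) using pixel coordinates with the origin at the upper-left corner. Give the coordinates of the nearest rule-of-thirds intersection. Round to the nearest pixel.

(266, 921)

Third lines: x ∈ {266, 532}, y ∈ {921, 1842}.
368 is closer to x = 266; 1258 is closer to y = 921.
So the nearest intersection is the upper-left power point.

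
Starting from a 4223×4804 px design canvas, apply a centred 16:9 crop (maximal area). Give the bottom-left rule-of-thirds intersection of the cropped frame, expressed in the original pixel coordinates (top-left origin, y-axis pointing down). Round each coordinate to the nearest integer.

(1408, 2798)

4223/4804 < 16/9, so the 16:9 crop keeps the full width 4223 and trims height to 4223 × 9/16 = 2375.44 px.
Top offset = (4804 − 2375.44)/2 = 1214.28 px; left offset = 0.
Bottom-left is one-third across and two-thirds down within the crop:
x = 0.00 + 1 × 4223.00/3 ≈ 1408; y = 1214.28 + 2 × 2375.44/3 ≈ 2798.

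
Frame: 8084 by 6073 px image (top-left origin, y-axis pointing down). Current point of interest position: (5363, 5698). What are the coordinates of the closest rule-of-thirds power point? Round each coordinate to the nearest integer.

Third lines: x ∈ {2695, 5389}, y ∈ {2024, 4049}.
5363 is closer to x = 5389; 5698 is closer to y = 4049.
So the nearest intersection is the lower-right power point.

x = 5389 px, y = 4049 px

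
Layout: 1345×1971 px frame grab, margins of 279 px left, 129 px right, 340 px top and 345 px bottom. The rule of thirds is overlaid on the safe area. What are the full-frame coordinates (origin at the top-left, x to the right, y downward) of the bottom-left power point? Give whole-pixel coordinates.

(591, 1197)

Content width = 1345 − 279 − 129 = 937 px; content height = 1971 − 340 − 345 = 1286 px.
Bottom-left is one-third across and two-thirds down within the safe area.
x = 279 + 1 × 937/3 = 279 + 312.33 ≈ 591
y = 340 + 2 × 1286/3 = 340 + 857.33 ≈ 1197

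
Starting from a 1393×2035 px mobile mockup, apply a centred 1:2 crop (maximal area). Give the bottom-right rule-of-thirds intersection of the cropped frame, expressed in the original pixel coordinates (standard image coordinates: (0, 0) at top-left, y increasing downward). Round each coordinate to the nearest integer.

1393/2035 > 1/2, so the 1:2 crop keeps the full height 2035 and trims width to 2035 × 1/2 = 1017.50 px.
Left offset = (1393 − 1017.50)/2 = 187.75 px; top offset = 0.
Bottom-right is two-thirds across and two-thirds down within the crop:
x = 187.75 + 2 × 1017.50/3 ≈ 866; y = 0.00 + 2 × 2035.00/3 ≈ 1357.

(866, 1357)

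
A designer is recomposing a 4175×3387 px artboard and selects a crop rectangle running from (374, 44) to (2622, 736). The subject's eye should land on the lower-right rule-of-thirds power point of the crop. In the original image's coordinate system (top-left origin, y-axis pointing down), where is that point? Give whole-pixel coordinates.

x = 1873 px, y = 505 px

Crop width = 2622 − 374 = 2248 px; one third is 749.33 px.
Crop height = 736 − 44 = 692 px; one third is 230.67 px.
The lower-right point is two-thirds across and two-thirds down within the crop:
x = 374 + 2 × 749.33 ≈ 1873; y = 44 + 2 × 230.67 ≈ 505.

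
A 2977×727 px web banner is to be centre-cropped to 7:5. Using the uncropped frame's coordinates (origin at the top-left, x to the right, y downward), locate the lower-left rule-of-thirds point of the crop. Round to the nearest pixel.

2977/727 > 7/5, so the 7:5 crop keeps the full height 727 and trims width to 727 × 7/5 = 1017.80 px.
Left offset = (2977 − 1017.80)/2 = 979.60 px; top offset = 0.
Lower-left is one-third across and two-thirds down within the crop:
x = 979.60 + 1 × 1017.80/3 ≈ 1319; y = 0.00 + 2 × 727.00/3 ≈ 485.

x = 1319 px, y = 485 px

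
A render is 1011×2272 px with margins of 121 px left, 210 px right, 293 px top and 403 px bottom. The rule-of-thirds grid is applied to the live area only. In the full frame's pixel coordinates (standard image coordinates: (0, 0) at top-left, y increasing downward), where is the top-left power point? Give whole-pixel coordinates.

Content width = 1011 − 121 − 210 = 680 px; content height = 2272 − 293 − 403 = 1576 px.
Top-left is one-third across and one-third down within the live area.
x = 121 + 1 × 680/3 = 121 + 226.67 ≈ 348
y = 293 + 1 × 1576/3 = 293 + 525.33 ≈ 818

(348, 818)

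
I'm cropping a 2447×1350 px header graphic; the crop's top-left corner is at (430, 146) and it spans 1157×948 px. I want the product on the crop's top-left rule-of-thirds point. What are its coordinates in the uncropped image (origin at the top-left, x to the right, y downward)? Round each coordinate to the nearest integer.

One third of the crop width 1157 is 385.67 px.
One third of the crop height 948 is 316.00 px.
The top-left point is one-third across and one-third down within the crop:
x = 430 + 1 × 385.67 ≈ 816; y = 146 + 1 × 316.00 ≈ 462.

x = 816 px, y = 462 px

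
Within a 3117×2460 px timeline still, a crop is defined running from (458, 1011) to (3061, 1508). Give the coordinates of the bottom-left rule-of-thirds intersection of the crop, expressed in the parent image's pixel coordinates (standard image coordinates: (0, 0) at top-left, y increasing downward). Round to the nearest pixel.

(1326, 1342)

Crop width = 3061 − 458 = 2603 px; one third is 867.67 px.
Crop height = 1508 − 1011 = 497 px; one third is 165.67 px.
The bottom-left point is one-third across and two-thirds down within the crop:
x = 458 + 1 × 867.67 ≈ 1326; y = 1011 + 2 × 165.67 ≈ 1342.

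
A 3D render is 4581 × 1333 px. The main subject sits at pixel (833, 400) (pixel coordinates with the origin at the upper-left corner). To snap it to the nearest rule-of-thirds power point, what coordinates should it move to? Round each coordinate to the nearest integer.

Third lines: x ∈ {1527, 3054}, y ∈ {444, 889}.
833 is closer to x = 1527; 400 is closer to y = 444.
So the nearest intersection is the upper-left power point.

x = 1527 px, y = 444 px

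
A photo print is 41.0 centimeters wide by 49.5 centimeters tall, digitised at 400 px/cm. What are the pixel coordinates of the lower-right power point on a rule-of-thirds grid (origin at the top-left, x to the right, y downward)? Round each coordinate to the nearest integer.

In pixels the canvas is 41.0 × 400 = 16400 wide and 49.5 × 400 = 19800 tall.
The lower-right point is two-thirds across and two-thirds down:
x = 2 × 16400/3 ≈ 10933; y = 2 × 19800/3 ≈ 13200.

(10933, 13200)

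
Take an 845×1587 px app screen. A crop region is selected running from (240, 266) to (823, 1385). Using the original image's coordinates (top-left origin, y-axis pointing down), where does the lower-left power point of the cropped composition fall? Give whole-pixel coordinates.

Crop width = 823 − 240 = 583 px; one third is 194.33 px.
Crop height = 1385 − 266 = 1119 px; one third is 373.00 px.
The lower-left point is one-third across and two-thirds down within the crop:
x = 240 + 1 × 194.33 ≈ 434; y = 266 + 2 × 373.00 ≈ 1012.

(434, 1012)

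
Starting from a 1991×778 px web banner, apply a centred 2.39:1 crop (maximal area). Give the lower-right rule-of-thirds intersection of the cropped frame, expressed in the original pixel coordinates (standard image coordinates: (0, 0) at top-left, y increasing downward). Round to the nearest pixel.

(1305, 519)

1991/778 > 2.39/1, so the 2.39:1 crop keeps the full height 778 and trims width to 778 × 2.39/1 = 1859.42 px.
Left offset = (1991 − 1859.42)/2 = 65.79 px; top offset = 0.
Lower-right is two-thirds across and two-thirds down within the crop:
x = 65.79 + 2 × 1859.42/3 ≈ 1305; y = 0.00 + 2 × 778.00/3 ≈ 519.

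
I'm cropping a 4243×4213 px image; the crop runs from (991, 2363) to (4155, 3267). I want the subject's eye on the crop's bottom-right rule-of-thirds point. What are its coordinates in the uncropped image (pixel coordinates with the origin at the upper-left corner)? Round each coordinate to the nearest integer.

Crop width = 4155 − 991 = 3164 px; one third is 1054.67 px.
Crop height = 3267 − 2363 = 904 px; one third is 301.33 px.
The bottom-right point is two-thirds across and two-thirds down within the crop:
x = 991 + 2 × 1054.67 ≈ 3100; y = 2363 + 2 × 301.33 ≈ 2966.

(3100, 2966)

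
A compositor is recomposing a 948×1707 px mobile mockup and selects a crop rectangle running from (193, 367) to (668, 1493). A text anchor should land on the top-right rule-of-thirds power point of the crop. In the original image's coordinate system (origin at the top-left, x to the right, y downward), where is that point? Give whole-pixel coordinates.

Crop width = 668 − 193 = 475 px; one third is 158.33 px.
Crop height = 1493 − 367 = 1126 px; one third is 375.33 px.
The top-right point is two-thirds across and one-third down within the crop:
x = 193 + 2 × 158.33 ≈ 510; y = 367 + 1 × 375.33 ≈ 742.

(510, 742)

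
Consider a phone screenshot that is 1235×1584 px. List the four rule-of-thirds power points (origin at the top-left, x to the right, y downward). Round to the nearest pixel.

One third of 1235 is 411.67; one third of 1584 is 528.
Vertical third lines at x = 412 and x = 823; horizontal third lines at y = 528 and y = 1056.

(412, 528), (823, 528), (412, 1056), (823, 1056)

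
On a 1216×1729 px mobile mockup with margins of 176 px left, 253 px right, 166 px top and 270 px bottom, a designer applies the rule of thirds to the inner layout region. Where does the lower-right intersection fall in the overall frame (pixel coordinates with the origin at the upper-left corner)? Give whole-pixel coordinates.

(701, 1028)

Content width = 1216 − 176 − 253 = 787 px; content height = 1729 − 166 − 270 = 1293 px.
Lower-right is two-thirds across and two-thirds down within the inner layout region.
x = 176 + 2 × 787/3 = 176 + 524.67 ≈ 701
y = 166 + 2 × 1293/3 = 166 + 862.00 ≈ 1028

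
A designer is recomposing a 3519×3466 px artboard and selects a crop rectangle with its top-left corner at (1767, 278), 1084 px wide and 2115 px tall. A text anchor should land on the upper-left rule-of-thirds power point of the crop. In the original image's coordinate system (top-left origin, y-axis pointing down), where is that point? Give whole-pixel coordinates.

x = 2128 px, y = 983 px

One third of the crop width 1084 is 361.33 px.
One third of the crop height 2115 is 705.00 px.
The upper-left point is one-third across and one-third down within the crop:
x = 1767 + 1 × 361.33 ≈ 2128; y = 278 + 1 × 705.00 ≈ 983.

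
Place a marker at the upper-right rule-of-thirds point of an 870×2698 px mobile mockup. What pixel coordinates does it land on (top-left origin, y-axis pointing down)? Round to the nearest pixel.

(580, 899)

The upper-right point sits two-thirds of the way across and one-third of the way down.
x = 2 × 870/3 ≈ 580; y = 1 × 2698/3 ≈ 899.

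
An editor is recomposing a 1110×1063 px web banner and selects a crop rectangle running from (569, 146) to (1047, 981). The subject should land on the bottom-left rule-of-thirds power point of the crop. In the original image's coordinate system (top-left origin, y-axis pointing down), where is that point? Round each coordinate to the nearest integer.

Crop width = 1047 − 569 = 478 px; one third is 159.33 px.
Crop height = 981 − 146 = 835 px; one third is 278.33 px.
The bottom-left point is one-third across and two-thirds down within the crop:
x = 569 + 1 × 159.33 ≈ 728; y = 146 + 2 × 278.33 ≈ 703.

(728, 703)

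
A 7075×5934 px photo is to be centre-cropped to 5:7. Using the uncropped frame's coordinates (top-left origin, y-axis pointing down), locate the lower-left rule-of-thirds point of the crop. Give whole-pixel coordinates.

(2831, 3956)

7075/5934 > 5/7, so the 5:7 crop keeps the full height 5934 and trims width to 5934 × 5/7 = 4238.57 px.
Left offset = (7075 − 4238.57)/2 = 1418.21 px; top offset = 0.
Lower-left is one-third across and two-thirds down within the crop:
x = 1418.21 + 1 × 4238.57/3 ≈ 2831; y = 0.00 + 2 × 5934.00/3 ≈ 3956.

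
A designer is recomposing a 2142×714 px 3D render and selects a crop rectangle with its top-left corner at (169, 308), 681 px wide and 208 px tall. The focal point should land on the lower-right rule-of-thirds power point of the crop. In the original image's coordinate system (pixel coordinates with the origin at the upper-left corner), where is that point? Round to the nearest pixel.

One third of the crop width 681 is 227.00 px.
One third of the crop height 208 is 69.33 px.
The lower-right point is two-thirds across and two-thirds down within the crop:
x = 169 + 2 × 227.00 ≈ 623; y = 308 + 2 × 69.33 ≈ 447.

x = 623 px, y = 447 px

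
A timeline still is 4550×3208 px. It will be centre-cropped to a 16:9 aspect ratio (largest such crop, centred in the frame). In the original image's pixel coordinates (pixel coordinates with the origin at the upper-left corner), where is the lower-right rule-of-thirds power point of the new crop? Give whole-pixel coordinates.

4550/3208 < 16/9, so the 16:9 crop keeps the full width 4550 and trims height to 4550 × 9/16 = 2559.38 px.
Top offset = (3208 − 2559.38)/2 = 324.31 px; left offset = 0.
Lower-right is two-thirds across and two-thirds down within the crop:
x = 0.00 + 2 × 4550.00/3 ≈ 3033; y = 324.31 + 2 × 2559.38/3 ≈ 2031.

(3033, 2031)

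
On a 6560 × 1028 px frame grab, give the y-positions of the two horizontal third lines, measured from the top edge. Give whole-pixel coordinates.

1028 / 3 = 342.67, so the horizontal lines sit at one and two thirds of 1028.

y = 343 px and y = 685 px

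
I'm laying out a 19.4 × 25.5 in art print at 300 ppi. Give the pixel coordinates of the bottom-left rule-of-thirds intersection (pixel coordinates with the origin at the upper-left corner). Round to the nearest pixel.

(1940, 5100)

In pixels the canvas is 19.4 × 300 = 5820 wide and 25.5 × 300 = 7650 tall.
The bottom-left point is one-third across and two-thirds down:
x = 1 × 5820/3 ≈ 1940; y = 2 × 7650/3 ≈ 5100.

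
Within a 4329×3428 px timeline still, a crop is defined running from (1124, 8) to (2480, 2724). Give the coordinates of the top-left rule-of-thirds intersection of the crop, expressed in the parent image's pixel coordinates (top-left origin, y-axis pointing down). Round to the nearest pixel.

x = 1576 px, y = 913 px

Crop width = 2480 − 1124 = 1356 px; one third is 452.00 px.
Crop height = 2724 − 8 = 2716 px; one third is 905.33 px.
The top-left point is one-third across and one-third down within the crop:
x = 1124 + 1 × 452.00 ≈ 1576; y = 8 + 1 × 905.33 ≈ 913.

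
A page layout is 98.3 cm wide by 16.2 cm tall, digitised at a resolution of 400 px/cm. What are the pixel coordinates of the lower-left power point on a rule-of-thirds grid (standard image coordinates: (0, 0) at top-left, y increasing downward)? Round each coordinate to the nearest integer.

In pixels the canvas is 98.3 × 400 = 39320 wide and 16.2 × 400 = 6480 tall.
The lower-left point is one-third across and two-thirds down:
x = 1 × 39320/3 ≈ 13107; y = 2 × 6480/3 ≈ 4320.

(13107, 4320)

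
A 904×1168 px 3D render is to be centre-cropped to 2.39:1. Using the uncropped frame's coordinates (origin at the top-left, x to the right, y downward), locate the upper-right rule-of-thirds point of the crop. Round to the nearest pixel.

904/1168 < 2.39/1, so the 2.39:1 crop keeps the full width 904 and trims height to 904 × 1/2.39 = 378.24 px.
Top offset = (1168 − 378.24)/2 = 394.88 px; left offset = 0.
Upper-right is two-thirds across and one-third down within the crop:
x = 0.00 + 2 × 904.00/3 ≈ 603; y = 394.88 + 1 × 378.24/3 ≈ 521.

x = 603 px, y = 521 px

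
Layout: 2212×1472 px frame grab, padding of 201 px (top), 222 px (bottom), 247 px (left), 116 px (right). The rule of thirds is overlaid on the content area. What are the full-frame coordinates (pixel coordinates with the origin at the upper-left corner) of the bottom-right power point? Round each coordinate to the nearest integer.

Content width = 2212 − 247 − 116 = 1849 px; content height = 1472 − 201 − 222 = 1049 px.
Bottom-right is two-thirds across and two-thirds down within the content area.
x = 247 + 2 × 1849/3 = 247 + 1232.67 ≈ 1480
y = 201 + 2 × 1049/3 = 201 + 699.33 ≈ 900

(1480, 900)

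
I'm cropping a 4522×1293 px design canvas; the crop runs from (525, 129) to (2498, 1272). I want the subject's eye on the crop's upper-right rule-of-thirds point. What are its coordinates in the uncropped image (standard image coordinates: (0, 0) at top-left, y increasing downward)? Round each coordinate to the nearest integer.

Crop width = 2498 − 525 = 1973 px; one third is 657.67 px.
Crop height = 1272 − 129 = 1143 px; one third is 381.00 px.
The upper-right point is two-thirds across and one-third down within the crop:
x = 525 + 2 × 657.67 ≈ 1840; y = 129 + 1 × 381.00 ≈ 510.

(1840, 510)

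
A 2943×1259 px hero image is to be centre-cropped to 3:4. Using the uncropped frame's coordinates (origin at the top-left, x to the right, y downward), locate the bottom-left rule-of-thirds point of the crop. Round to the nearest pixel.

2943/1259 > 3/4, so the 3:4 crop keeps the full height 1259 and trims width to 1259 × 3/4 = 944.25 px.
Left offset = (2943 − 944.25)/2 = 999.38 px; top offset = 0.
Bottom-left is one-third across and two-thirds down within the crop:
x = 999.38 + 1 × 944.25/3 ≈ 1314; y = 0.00 + 2 × 1259.00/3 ≈ 839.

(1314, 839)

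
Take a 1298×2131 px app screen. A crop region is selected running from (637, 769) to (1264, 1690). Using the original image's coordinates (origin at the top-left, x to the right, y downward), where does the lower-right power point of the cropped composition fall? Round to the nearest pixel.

Crop width = 1264 − 637 = 627 px; one third is 209.00 px.
Crop height = 1690 − 769 = 921 px; one third is 307.00 px.
The lower-right point is two-thirds across and two-thirds down within the crop:
x = 637 + 2 × 209.00 ≈ 1055; y = 769 + 2 × 307.00 ≈ 1383.

(1055, 1383)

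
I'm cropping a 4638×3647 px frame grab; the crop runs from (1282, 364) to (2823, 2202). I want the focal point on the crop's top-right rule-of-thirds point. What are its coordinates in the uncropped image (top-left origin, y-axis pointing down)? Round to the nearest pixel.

Crop width = 2823 − 1282 = 1541 px; one third is 513.67 px.
Crop height = 2202 − 364 = 1838 px; one third is 612.67 px.
The top-right point is two-thirds across and one-third down within the crop:
x = 1282 + 2 × 513.67 ≈ 2309; y = 364 + 1 × 612.67 ≈ 977.

(2309, 977)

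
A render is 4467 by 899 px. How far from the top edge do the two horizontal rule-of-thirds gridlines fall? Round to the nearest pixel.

899 / 3 = 299.67, so the horizontal lines sit at one and two thirds of 899.

300 px and 599 px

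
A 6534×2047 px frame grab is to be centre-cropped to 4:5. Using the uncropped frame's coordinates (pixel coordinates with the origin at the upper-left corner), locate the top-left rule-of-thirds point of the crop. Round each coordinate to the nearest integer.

x = 2994 px, y = 682 px

6534/2047 > 4/5, so the 4:5 crop keeps the full height 2047 and trims width to 2047 × 4/5 = 1637.60 px.
Left offset = (6534 − 1637.60)/2 = 2448.20 px; top offset = 0.
Top-left is one-third across and one-third down within the crop:
x = 2448.20 + 1 × 1637.60/3 ≈ 2994; y = 0.00 + 1 × 2047.00/3 ≈ 682.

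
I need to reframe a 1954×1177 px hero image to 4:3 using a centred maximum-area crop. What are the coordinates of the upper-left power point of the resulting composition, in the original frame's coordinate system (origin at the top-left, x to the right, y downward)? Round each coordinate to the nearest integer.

(715, 392)

1954/1177 > 4/3, so the 4:3 crop keeps the full height 1177 and trims width to 1177 × 4/3 = 1569.33 px.
Left offset = (1954 − 1569.33)/2 = 192.33 px; top offset = 0.
Upper-left is one-third across and one-third down within the crop:
x = 192.33 + 1 × 1569.33/3 ≈ 715; y = 0.00 + 1 × 1177.00/3 ≈ 392.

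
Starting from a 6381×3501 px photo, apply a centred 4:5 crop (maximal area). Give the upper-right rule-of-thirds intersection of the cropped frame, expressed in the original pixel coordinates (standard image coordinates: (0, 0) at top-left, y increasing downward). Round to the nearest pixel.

6381/3501 > 4/5, so the 4:5 crop keeps the full height 3501 and trims width to 3501 × 4/5 = 2800.80 px.
Left offset = (6381 − 2800.80)/2 = 1790.10 px; top offset = 0.
Upper-right is two-thirds across and one-third down within the crop:
x = 1790.10 + 2 × 2800.80/3 ≈ 3657; y = 0.00 + 1 × 3501.00/3 ≈ 1167.

x = 3657 px, y = 1167 px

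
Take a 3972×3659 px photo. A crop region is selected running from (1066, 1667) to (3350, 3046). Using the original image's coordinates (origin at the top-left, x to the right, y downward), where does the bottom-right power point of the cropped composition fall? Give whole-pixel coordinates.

x = 2589 px, y = 2586 px

Crop width = 3350 − 1066 = 2284 px; one third is 761.33 px.
Crop height = 3046 − 1667 = 1379 px; one third is 459.67 px.
The bottom-right point is two-thirds across and two-thirds down within the crop:
x = 1066 + 2 × 761.33 ≈ 2589; y = 1667 + 2 × 459.67 ≈ 2586.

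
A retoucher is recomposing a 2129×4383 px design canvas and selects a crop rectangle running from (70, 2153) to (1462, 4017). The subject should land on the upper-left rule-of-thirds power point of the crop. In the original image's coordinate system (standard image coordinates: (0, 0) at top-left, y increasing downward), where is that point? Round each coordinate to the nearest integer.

Crop width = 1462 − 70 = 1392 px; one third is 464.00 px.
Crop height = 4017 − 2153 = 1864 px; one third is 621.33 px.
The upper-left point is one-third across and one-third down within the crop:
x = 70 + 1 × 464.00 ≈ 534; y = 2153 + 1 × 621.33 ≈ 2774.

(534, 2774)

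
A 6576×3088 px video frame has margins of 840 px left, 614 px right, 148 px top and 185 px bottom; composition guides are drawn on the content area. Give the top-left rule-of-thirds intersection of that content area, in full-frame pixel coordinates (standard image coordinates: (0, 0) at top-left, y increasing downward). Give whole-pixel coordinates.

x = 2547 px, y = 1066 px

Content width = 6576 − 840 − 614 = 5122 px; content height = 3088 − 148 − 185 = 2755 px.
Top-left is one-third across and one-third down within the content area.
x = 840 + 1 × 5122/3 = 840 + 1707.33 ≈ 2547
y = 148 + 1 × 2755/3 = 148 + 918.33 ≈ 1066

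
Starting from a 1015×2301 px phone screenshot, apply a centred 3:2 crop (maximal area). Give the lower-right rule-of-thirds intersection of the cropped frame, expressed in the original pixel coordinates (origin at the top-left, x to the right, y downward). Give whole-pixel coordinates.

(677, 1263)

1015/2301 < 3/2, so the 3:2 crop keeps the full width 1015 and trims height to 1015 × 2/3 = 676.67 px.
Top offset = (2301 − 676.67)/2 = 812.17 px; left offset = 0.
Lower-right is two-thirds across and two-thirds down within the crop:
x = 0.00 + 2 × 1015.00/3 ≈ 677; y = 812.17 + 2 × 676.67/3 ≈ 1263.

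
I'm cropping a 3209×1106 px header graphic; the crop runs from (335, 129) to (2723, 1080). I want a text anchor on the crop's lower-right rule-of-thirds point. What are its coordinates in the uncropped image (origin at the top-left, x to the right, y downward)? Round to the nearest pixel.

Crop width = 2723 − 335 = 2388 px; one third is 796.00 px.
Crop height = 1080 − 129 = 951 px; one third is 317.00 px.
The lower-right point is two-thirds across and two-thirds down within the crop:
x = 335 + 2 × 796.00 ≈ 1927; y = 129 + 2 × 317.00 ≈ 763.

(1927, 763)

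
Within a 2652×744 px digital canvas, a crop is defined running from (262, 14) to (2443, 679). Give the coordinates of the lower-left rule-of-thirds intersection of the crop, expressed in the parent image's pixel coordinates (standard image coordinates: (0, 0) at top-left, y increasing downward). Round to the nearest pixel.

x = 989 px, y = 457 px

Crop width = 2443 − 262 = 2181 px; one third is 727.00 px.
Crop height = 679 − 14 = 665 px; one third is 221.67 px.
The lower-left point is one-third across and two-thirds down within the crop:
x = 262 + 1 × 727.00 ≈ 989; y = 14 + 2 × 221.67 ≈ 457.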